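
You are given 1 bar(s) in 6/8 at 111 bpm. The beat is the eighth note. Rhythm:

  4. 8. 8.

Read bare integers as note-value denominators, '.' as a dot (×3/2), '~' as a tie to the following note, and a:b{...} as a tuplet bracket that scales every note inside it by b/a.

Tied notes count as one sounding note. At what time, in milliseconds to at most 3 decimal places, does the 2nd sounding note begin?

1. 0.0ms @ 0 + 1621.622ms (3)
2. 1621.622ms @ 3 + 810.811ms (3/2)
3. 2432.432ms @ 9/2 + 810.811ms (3/2)

note 2 onset = 3b = 1621.622ms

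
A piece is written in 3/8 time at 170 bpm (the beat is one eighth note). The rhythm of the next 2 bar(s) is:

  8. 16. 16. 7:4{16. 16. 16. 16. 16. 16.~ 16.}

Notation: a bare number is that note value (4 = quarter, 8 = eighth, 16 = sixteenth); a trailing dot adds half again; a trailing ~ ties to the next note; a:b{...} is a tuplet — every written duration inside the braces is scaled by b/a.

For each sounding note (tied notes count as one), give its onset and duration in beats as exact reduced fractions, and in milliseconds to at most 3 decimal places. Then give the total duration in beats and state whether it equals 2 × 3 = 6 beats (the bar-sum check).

1) 0.0ms=0b +529.412ms=3/2b
2) 529.412ms=3/2b +264.706ms=3/4b
3) 794.118ms=9/4b +264.706ms=3/4b
4) 1058.824ms=3b +151.261ms=3/7b
5) 1210.084ms=24/7b +151.261ms=3/7b
6) 1361.345ms=27/7b +151.261ms=3/7b
7) 1512.605ms=30/7b +151.261ms=3/7b
8) 1663.866ms=33/7b +151.261ms=3/7b
9) 1815.126ms=36/7b +302.521ms=6/7b
Σ=6b of 6 (170bpm 3/8) — PASS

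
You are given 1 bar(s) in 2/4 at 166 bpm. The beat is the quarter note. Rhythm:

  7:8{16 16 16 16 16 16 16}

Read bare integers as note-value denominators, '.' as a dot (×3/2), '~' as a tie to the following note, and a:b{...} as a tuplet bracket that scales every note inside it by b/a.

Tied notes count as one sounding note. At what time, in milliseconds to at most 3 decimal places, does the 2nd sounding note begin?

note 2 onset = 2/7b = 103.27ms

1. 0.0ms @ 0 + 103.27ms (2/7)
2. 103.27ms @ 2/7 + 103.27ms (2/7)
3. 206.54ms @ 4/7 + 103.27ms (2/7)
4. 309.811ms @ 6/7 + 103.27ms (2/7)
5. 413.081ms @ 8/7 + 103.27ms (2/7)
6. 516.351ms @ 10/7 + 103.27ms (2/7)
7. 619.621ms @ 12/7 + 103.27ms (2/7)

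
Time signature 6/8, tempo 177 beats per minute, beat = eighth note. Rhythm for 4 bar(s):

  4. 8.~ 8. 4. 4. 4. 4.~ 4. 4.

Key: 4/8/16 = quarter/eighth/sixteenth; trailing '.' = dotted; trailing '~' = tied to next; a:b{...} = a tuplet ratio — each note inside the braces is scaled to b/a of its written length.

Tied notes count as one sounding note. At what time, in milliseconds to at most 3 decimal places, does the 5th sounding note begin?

1. 0.0ms @ 0 + 1016.949ms (3)
2. 1016.949ms @ 3 + 1016.949ms (3)
3. 2033.898ms @ 6 + 1016.949ms (3)
4. 3050.847ms @ 9 + 1016.949ms (3)
5. 4067.797ms @ 12 + 1016.949ms (3)
6. 5084.746ms @ 15 + 2033.898ms (6)
7. 7118.644ms @ 21 + 1016.949ms (3)

note 5 onset = 12b = 4067.797ms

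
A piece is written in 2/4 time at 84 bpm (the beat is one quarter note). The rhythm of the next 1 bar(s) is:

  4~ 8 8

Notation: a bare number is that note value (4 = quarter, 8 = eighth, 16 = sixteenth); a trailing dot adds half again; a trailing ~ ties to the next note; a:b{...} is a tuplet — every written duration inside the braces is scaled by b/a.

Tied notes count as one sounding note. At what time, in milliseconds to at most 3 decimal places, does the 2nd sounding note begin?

1. 0.0ms @ 0 + 1071.429ms (3/2)
2. 1071.429ms @ 3/2 + 357.143ms (1/2)

note 2 onset = 3/2b = 1071.429ms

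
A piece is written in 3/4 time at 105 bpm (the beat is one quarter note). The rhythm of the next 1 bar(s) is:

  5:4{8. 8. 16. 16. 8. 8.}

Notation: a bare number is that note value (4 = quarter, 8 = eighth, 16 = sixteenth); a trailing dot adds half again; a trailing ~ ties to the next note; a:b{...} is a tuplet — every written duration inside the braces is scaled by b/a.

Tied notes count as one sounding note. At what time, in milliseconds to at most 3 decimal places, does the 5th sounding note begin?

1. 0.0ms @ 0 + 342.857ms (3/5)
2. 342.857ms @ 3/5 + 342.857ms (3/5)
3. 685.714ms @ 6/5 + 171.429ms (3/10)
4. 857.143ms @ 3/2 + 171.429ms (3/10)
5. 1028.571ms @ 9/5 + 342.857ms (3/5)
6. 1371.429ms @ 12/5 + 342.857ms (3/5)

note 5 onset = 9/5b = 1028.571ms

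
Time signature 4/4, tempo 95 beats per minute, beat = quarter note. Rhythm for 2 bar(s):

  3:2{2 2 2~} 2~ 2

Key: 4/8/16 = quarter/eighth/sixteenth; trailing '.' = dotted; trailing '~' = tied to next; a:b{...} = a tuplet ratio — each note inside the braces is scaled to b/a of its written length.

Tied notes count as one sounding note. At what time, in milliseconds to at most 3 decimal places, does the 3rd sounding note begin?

1. 0.0ms @ 0 + 842.105ms (4/3)
2. 842.105ms @ 4/3 + 842.105ms (4/3)
3. 1684.211ms @ 8/3 + 3368.421ms (16/3)

note 3 onset = 8/3b = 1684.211ms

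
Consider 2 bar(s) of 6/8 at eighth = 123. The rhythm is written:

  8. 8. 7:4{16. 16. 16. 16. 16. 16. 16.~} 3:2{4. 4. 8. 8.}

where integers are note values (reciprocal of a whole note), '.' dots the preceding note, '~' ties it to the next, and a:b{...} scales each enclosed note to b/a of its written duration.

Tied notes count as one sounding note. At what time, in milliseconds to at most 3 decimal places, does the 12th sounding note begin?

note 12 onset = 11b = 5365.854ms

1. 0.0ms @ 0 + 731.707ms (3/2)
2. 731.707ms @ 3/2 + 731.707ms (3/2)
3. 1463.415ms @ 3 + 209.059ms (3/7)
4. 1672.474ms @ 24/7 + 209.059ms (3/7)
5. 1881.533ms @ 27/7 + 209.059ms (3/7)
6. 2090.592ms @ 30/7 + 209.059ms (3/7)
7. 2299.652ms @ 33/7 + 209.059ms (3/7)
8. 2508.711ms @ 36/7 + 209.059ms (3/7)
9. 2717.77ms @ 39/7 + 1184.669ms (17/7)
10. 3902.439ms @ 8 + 975.61ms (2)
11. 4878.049ms @ 10 + 487.805ms (1)
12. 5365.854ms @ 11 + 487.805ms (1)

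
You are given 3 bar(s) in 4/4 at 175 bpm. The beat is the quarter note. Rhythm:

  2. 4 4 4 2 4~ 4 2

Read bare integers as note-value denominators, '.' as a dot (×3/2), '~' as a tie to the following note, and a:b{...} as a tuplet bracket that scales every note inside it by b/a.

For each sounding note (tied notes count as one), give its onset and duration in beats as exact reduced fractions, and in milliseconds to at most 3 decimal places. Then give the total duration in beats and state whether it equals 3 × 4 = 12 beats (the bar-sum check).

1) 0.0ms=0b +1028.571ms=3b
2) 1028.571ms=3b +342.857ms=1b
3) 1371.429ms=4b +342.857ms=1b
4) 1714.286ms=5b +342.857ms=1b
5) 2057.143ms=6b +685.714ms=2b
6) 2742.857ms=8b +685.714ms=2b
7) 3428.571ms=10b +685.714ms=2b
Σ=12b of 12 (175bpm 4/4) — PASS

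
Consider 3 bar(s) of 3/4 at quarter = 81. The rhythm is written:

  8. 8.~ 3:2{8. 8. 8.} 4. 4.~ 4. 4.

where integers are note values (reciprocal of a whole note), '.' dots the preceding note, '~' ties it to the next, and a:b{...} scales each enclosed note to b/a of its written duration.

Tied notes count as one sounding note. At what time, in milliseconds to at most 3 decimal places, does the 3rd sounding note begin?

1. 0.0ms @ 0 + 555.556ms (3/4)
2. 555.556ms @ 3/4 + 925.926ms (5/4)
3. 1481.481ms @ 2 + 370.37ms (1/2)
4. 1851.852ms @ 5/2 + 370.37ms (1/2)
5. 2222.222ms @ 3 + 1111.111ms (3/2)
6. 3333.333ms @ 9/2 + 2222.222ms (3)
7. 5555.556ms @ 15/2 + 1111.111ms (3/2)

note 3 onset = 2b = 1481.481ms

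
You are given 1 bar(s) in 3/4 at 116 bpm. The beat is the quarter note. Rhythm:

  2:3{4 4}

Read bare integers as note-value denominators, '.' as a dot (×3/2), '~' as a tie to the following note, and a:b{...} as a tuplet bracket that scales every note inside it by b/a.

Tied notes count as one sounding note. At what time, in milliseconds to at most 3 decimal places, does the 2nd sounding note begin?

note 2 onset = 3/2b = 775.862ms

1. 0.0ms @ 0 + 775.862ms (3/2)
2. 775.862ms @ 3/2 + 775.862ms (3/2)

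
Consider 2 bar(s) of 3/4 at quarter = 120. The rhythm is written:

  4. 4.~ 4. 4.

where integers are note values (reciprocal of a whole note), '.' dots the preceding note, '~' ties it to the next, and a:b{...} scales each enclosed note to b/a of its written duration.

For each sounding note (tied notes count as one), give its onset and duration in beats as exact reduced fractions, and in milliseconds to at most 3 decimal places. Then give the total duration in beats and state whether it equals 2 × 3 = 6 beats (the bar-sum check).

1) 0.0ms=0b +750.0ms=3/2b
2) 750.0ms=3/2b +1500.0ms=3b
3) 2250.0ms=9/2b +750.0ms=3/2b
Σ=6b of 6 (120bpm 3/4) — PASS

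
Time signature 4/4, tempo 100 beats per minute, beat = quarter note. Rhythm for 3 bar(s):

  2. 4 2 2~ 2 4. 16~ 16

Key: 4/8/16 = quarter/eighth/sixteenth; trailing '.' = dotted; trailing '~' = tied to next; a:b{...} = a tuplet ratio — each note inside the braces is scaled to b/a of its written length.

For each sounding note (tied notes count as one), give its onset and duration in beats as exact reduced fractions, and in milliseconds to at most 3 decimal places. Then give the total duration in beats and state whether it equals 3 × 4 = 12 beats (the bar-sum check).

1) 0.0ms=0b +1800.0ms=3b
2) 1800.0ms=3b +600.0ms=1b
3) 2400.0ms=4b +1200.0ms=2b
4) 3600.0ms=6b +2400.0ms=4b
5) 6000.0ms=10b +900.0ms=3/2b
6) 6900.0ms=23/2b +300.0ms=1/2b
Σ=12b of 12 (100bpm 4/4) — PASS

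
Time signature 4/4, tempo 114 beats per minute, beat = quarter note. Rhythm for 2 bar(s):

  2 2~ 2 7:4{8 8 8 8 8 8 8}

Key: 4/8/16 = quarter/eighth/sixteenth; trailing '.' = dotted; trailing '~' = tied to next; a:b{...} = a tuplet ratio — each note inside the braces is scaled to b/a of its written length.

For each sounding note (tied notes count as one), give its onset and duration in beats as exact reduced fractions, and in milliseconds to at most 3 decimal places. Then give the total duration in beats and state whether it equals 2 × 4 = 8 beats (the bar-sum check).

1) 0.0ms=0b +1052.632ms=2b
2) 1052.632ms=2b +2105.263ms=4b
3) 3157.895ms=6b +150.376ms=2/7b
4) 3308.271ms=44/7b +150.376ms=2/7b
5) 3458.647ms=46/7b +150.376ms=2/7b
6) 3609.023ms=48/7b +150.376ms=2/7b
7) 3759.398ms=50/7b +150.376ms=2/7b
8) 3909.774ms=52/7b +150.376ms=2/7b
9) 4060.15ms=54/7b +150.376ms=2/7b
Σ=8b of 8 (114bpm 4/4) — PASS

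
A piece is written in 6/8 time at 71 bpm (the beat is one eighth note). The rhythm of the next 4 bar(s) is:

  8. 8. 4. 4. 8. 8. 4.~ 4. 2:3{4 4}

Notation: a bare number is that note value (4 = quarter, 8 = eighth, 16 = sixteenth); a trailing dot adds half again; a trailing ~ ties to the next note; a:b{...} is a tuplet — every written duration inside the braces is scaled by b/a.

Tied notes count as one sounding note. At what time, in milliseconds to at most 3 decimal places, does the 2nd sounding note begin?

note 2 onset = 3/2b = 1267.606ms

1. 0.0ms @ 0 + 1267.606ms (3/2)
2. 1267.606ms @ 3/2 + 1267.606ms (3/2)
3. 2535.211ms @ 3 + 2535.211ms (3)
4. 5070.423ms @ 6 + 2535.211ms (3)
5. 7605.634ms @ 9 + 1267.606ms (3/2)
6. 8873.239ms @ 21/2 + 1267.606ms (3/2)
7. 10140.845ms @ 12 + 5070.423ms (6)
8. 15211.268ms @ 18 + 2535.211ms (3)
9. 17746.479ms @ 21 + 2535.211ms (3)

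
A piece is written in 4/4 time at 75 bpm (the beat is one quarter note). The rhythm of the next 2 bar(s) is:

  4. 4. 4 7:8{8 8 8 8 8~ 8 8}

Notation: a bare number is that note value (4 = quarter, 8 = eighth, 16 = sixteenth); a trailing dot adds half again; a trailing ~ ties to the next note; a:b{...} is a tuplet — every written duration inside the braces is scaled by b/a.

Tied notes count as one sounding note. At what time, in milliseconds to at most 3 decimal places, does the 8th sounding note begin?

note 8 onset = 44/7b = 5028.571ms

1. 0.0ms @ 0 + 1200.0ms (3/2)
2. 1200.0ms @ 3/2 + 1200.0ms (3/2)
3. 2400.0ms @ 3 + 800.0ms (1)
4. 3200.0ms @ 4 + 457.143ms (4/7)
5. 3657.143ms @ 32/7 + 457.143ms (4/7)
6. 4114.286ms @ 36/7 + 457.143ms (4/7)
7. 4571.429ms @ 40/7 + 457.143ms (4/7)
8. 5028.571ms @ 44/7 + 914.286ms (8/7)
9. 5942.857ms @ 52/7 + 457.143ms (4/7)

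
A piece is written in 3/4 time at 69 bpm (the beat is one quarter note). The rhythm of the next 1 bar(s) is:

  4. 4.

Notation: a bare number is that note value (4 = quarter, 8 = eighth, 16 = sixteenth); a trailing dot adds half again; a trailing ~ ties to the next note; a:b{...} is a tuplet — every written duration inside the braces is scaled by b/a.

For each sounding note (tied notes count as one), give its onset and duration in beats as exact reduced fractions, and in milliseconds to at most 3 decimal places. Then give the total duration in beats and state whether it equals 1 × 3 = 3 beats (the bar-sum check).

1) 0.0ms=0b +1304.348ms=3/2b
2) 1304.348ms=3/2b +1304.348ms=3/2b
Σ=3b of 3 (69bpm 3/4) — PASS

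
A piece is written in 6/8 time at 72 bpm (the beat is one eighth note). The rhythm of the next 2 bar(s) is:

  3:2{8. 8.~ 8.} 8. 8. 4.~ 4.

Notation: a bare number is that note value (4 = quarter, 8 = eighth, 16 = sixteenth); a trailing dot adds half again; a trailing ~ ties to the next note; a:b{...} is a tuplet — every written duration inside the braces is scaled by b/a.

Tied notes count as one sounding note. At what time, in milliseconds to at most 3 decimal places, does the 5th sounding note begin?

1. 0.0ms @ 0 + 833.333ms (1)
2. 833.333ms @ 1 + 1666.667ms (2)
3. 2500.0ms @ 3 + 1250.0ms (3/2)
4. 3750.0ms @ 9/2 + 1250.0ms (3/2)
5. 5000.0ms @ 6 + 5000.0ms (6)

note 5 onset = 6b = 5000.0ms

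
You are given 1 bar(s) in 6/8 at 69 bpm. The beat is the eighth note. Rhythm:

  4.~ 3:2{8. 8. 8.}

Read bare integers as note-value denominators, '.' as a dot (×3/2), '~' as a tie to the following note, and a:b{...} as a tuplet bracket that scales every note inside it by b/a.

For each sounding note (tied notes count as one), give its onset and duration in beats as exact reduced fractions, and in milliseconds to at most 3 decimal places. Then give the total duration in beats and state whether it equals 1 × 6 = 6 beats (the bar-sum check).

1) 0.0ms=0b +3478.261ms=4b
2) 3478.261ms=4b +869.565ms=1b
3) 4347.826ms=5b +869.565ms=1b
Σ=6b of 6 (69bpm 6/8) — PASS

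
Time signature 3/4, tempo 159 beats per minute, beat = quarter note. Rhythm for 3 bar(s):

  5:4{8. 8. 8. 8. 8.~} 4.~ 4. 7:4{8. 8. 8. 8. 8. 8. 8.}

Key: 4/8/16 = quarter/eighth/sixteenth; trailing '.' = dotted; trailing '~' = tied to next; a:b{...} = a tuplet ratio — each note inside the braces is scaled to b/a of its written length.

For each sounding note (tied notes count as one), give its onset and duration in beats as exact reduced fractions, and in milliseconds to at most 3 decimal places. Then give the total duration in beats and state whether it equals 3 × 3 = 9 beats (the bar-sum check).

1) 0.0ms=0b +226.415ms=3/5b
2) 226.415ms=3/5b +226.415ms=3/5b
3) 452.83ms=6/5b +226.415ms=3/5b
4) 679.245ms=9/5b +226.415ms=3/5b
5) 905.66ms=12/5b +1358.491ms=18/5b
6) 2264.151ms=6b +161.725ms=3/7b
7) 2425.876ms=45/7b +161.725ms=3/7b
8) 2587.601ms=48/7b +161.725ms=3/7b
9) 2749.326ms=51/7b +161.725ms=3/7b
10) 2911.051ms=54/7b +161.725ms=3/7b
11) 3072.776ms=57/7b +161.725ms=3/7b
12) 3234.501ms=60/7b +161.725ms=3/7b
Σ=9b of 9 (159bpm 3/4) — PASS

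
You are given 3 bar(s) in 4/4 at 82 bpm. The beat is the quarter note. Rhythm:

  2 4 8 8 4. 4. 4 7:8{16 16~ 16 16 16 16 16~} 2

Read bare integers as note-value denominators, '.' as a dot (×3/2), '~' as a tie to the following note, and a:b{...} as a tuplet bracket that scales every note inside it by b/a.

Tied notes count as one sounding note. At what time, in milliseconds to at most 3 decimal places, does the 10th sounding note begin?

note 10 onset = 62/7b = 6480.836ms

1. 0.0ms @ 0 + 1463.415ms (2)
2. 1463.415ms @ 2 + 731.707ms (1)
3. 2195.122ms @ 3 + 365.854ms (1/2)
4. 2560.976ms @ 7/2 + 365.854ms (1/2)
5. 2926.829ms @ 4 + 1097.561ms (3/2)
6. 4024.39ms @ 11/2 + 1097.561ms (3/2)
7. 5121.951ms @ 7 + 731.707ms (1)
8. 5853.659ms @ 8 + 209.059ms (2/7)
9. 6062.718ms @ 58/7 + 418.118ms (4/7)
10. 6480.836ms @ 62/7 + 209.059ms (2/7)
11. 6689.895ms @ 64/7 + 209.059ms (2/7)
12. 6898.955ms @ 66/7 + 209.059ms (2/7)
13. 7108.014ms @ 68/7 + 1672.474ms (16/7)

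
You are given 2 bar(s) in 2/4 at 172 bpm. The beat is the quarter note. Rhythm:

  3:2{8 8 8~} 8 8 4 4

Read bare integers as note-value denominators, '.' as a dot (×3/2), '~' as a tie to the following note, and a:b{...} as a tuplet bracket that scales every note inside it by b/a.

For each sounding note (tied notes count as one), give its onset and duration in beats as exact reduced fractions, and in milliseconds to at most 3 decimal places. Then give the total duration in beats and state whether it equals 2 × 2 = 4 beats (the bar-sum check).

1) 0.0ms=0b +116.279ms=1/3b
2) 116.279ms=1/3b +116.279ms=1/3b
3) 232.558ms=2/3b +290.698ms=5/6b
4) 523.256ms=3/2b +174.419ms=1/2b
5) 697.674ms=2b +348.837ms=1b
6) 1046.512ms=3b +348.837ms=1b
Σ=4b of 4 (172bpm 2/4) — PASS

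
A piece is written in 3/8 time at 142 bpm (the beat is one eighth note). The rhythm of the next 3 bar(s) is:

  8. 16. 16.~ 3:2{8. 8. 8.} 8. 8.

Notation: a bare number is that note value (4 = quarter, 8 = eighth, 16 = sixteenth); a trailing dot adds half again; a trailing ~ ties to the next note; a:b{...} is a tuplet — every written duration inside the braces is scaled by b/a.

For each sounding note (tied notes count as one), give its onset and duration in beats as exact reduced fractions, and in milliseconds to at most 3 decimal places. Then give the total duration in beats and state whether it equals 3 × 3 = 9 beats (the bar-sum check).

1) 0.0ms=0b +633.803ms=3/2b
2) 633.803ms=3/2b +316.901ms=3/4b
3) 950.704ms=9/4b +739.437ms=7/4b
4) 1690.141ms=4b +422.535ms=1b
5) 2112.676ms=5b +422.535ms=1b
6) 2535.211ms=6b +633.803ms=3/2b
7) 3169.014ms=15/2b +633.803ms=3/2b
Σ=9b of 9 (142bpm 3/8) — PASS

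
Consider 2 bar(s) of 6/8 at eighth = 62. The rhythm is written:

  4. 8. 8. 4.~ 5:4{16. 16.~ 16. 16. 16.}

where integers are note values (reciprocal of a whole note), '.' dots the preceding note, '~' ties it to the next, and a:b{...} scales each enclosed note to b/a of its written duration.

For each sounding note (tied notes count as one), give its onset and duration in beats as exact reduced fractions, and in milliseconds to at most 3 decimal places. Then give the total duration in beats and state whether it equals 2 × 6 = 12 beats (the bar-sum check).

1) 0.0ms=0b +2903.226ms=3b
2) 2903.226ms=3b +1451.613ms=3/2b
3) 4354.839ms=9/2b +1451.613ms=3/2b
4) 5806.452ms=6b +3483.871ms=18/5b
5) 9290.323ms=48/5b +1161.29ms=6/5b
6) 10451.613ms=54/5b +580.645ms=3/5b
7) 11032.258ms=57/5b +580.645ms=3/5b
Σ=12b of 12 (62bpm 6/8) — PASS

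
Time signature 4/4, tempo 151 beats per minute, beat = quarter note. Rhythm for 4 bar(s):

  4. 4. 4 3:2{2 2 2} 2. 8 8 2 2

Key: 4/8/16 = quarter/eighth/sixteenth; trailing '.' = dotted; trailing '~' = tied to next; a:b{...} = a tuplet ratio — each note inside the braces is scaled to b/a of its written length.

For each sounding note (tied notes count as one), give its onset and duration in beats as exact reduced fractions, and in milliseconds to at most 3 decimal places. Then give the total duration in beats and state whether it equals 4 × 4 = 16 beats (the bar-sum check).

1) 0.0ms=0b +596.026ms=3/2b
2) 596.026ms=3/2b +596.026ms=3/2b
3) 1192.053ms=3b +397.351ms=1b
4) 1589.404ms=4b +529.801ms=4/3b
5) 2119.205ms=16/3b +529.801ms=4/3b
6) 2649.007ms=20/3b +529.801ms=4/3b
7) 3178.808ms=8b +1192.053ms=3b
8) 4370.861ms=11b +198.675ms=1/2b
9) 4569.536ms=23/2b +198.675ms=1/2b
10) 4768.212ms=12b +794.702ms=2b
11) 5562.914ms=14b +794.702ms=2b
Σ=16b of 16 (151bpm 4/4) — PASS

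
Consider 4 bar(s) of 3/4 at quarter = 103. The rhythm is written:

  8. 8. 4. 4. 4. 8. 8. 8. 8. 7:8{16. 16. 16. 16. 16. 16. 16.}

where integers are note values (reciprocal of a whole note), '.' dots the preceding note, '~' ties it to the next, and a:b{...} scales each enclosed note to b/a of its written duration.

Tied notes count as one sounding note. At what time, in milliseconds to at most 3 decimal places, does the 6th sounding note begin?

1. 0.0ms @ 0 + 436.893ms (3/4)
2. 436.893ms @ 3/4 + 436.893ms (3/4)
3. 873.786ms @ 3/2 + 873.786ms (3/2)
4. 1747.573ms @ 3 + 873.786ms (3/2)
5. 2621.359ms @ 9/2 + 873.786ms (3/2)
6. 3495.146ms @ 6 + 436.893ms (3/4)
7. 3932.039ms @ 27/4 + 436.893ms (3/4)
8. 4368.932ms @ 15/2 + 436.893ms (3/4)
9. 4805.825ms @ 33/4 + 436.893ms (3/4)
10. 5242.718ms @ 9 + 249.653ms (3/7)
11. 5492.372ms @ 66/7 + 249.653ms (3/7)
12. 5742.025ms @ 69/7 + 249.653ms (3/7)
13. 5991.678ms @ 72/7 + 249.653ms (3/7)
14. 6241.331ms @ 75/7 + 249.653ms (3/7)
15. 6490.985ms @ 78/7 + 249.653ms (3/7)
16. 6740.638ms @ 81/7 + 249.653ms (3/7)

note 6 onset = 6b = 3495.146ms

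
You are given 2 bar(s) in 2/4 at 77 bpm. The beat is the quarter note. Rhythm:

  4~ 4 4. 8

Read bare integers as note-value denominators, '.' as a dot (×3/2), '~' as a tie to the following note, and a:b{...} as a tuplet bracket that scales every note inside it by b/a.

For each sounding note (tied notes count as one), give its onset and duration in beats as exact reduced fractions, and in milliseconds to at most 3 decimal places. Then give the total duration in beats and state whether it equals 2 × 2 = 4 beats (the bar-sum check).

1) 0.0ms=0b +1558.442ms=2b
2) 1558.442ms=2b +1168.831ms=3/2b
3) 2727.273ms=7/2b +389.61ms=1/2b
Σ=4b of 4 (77bpm 2/4) — PASS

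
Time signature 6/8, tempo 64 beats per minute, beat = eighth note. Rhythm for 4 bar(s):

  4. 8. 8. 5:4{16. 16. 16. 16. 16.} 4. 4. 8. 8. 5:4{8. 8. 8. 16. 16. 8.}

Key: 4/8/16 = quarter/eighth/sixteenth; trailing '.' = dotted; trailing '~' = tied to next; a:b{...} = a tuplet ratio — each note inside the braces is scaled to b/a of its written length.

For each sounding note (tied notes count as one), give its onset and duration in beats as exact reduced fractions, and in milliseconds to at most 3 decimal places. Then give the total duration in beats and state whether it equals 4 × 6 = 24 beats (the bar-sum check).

1) 0.0ms=0b +2812.5ms=3b
2) 2812.5ms=3b +1406.25ms=3/2b
3) 4218.75ms=9/2b +1406.25ms=3/2b
4) 5625.0ms=6b +562.5ms=3/5b
5) 6187.5ms=33/5b +562.5ms=3/5b
6) 6750.0ms=36/5b +562.5ms=3/5b
7) 7312.5ms=39/5b +562.5ms=3/5b
8) 7875.0ms=42/5b +562.5ms=3/5b
9) 8437.5ms=9b +2812.5ms=3b
10) 11250.0ms=12b +2812.5ms=3b
11) 14062.5ms=15b +1406.25ms=3/2b
12) 15468.75ms=33/2b +1406.25ms=3/2b
13) 16875.0ms=18b +1125.0ms=6/5b
14) 18000.0ms=96/5b +1125.0ms=6/5b
15) 19125.0ms=102/5b +1125.0ms=6/5b
16) 20250.0ms=108/5b +562.5ms=3/5b
17) 20812.5ms=111/5b +562.5ms=3/5b
18) 21375.0ms=114/5b +1125.0ms=6/5b
Σ=24b of 24 (64bpm 6/8) — PASS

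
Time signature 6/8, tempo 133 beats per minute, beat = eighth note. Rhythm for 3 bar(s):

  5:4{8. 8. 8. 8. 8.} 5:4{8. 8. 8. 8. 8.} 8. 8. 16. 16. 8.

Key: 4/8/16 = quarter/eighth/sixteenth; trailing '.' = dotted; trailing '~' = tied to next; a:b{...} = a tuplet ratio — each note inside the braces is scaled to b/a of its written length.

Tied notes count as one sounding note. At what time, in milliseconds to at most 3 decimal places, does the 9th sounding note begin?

note 9 onset = 48/5b = 4330.827ms

1. 0.0ms @ 0 + 541.353ms (6/5)
2. 541.353ms @ 6/5 + 541.353ms (6/5)
3. 1082.707ms @ 12/5 + 541.353ms (6/5)
4. 1624.06ms @ 18/5 + 541.353ms (6/5)
5. 2165.414ms @ 24/5 + 541.353ms (6/5)
6. 2706.767ms @ 6 + 541.353ms (6/5)
7. 3248.12ms @ 36/5 + 541.353ms (6/5)
8. 3789.474ms @ 42/5 + 541.353ms (6/5)
9. 4330.827ms @ 48/5 + 541.353ms (6/5)
10. 4872.18ms @ 54/5 + 541.353ms (6/5)
11. 5413.534ms @ 12 + 676.692ms (3/2)
12. 6090.226ms @ 27/2 + 676.692ms (3/2)
13. 6766.917ms @ 15 + 338.346ms (3/4)
14. 7105.263ms @ 63/4 + 338.346ms (3/4)
15. 7443.609ms @ 33/2 + 676.692ms (3/2)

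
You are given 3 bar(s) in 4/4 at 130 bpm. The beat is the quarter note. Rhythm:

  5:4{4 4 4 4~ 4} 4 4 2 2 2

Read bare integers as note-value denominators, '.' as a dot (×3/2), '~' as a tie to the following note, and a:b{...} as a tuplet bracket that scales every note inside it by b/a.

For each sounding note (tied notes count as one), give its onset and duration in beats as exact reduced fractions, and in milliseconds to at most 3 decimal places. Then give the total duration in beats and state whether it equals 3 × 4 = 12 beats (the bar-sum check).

1) 0.0ms=0b +369.231ms=4/5b
2) 369.231ms=4/5b +369.231ms=4/5b
3) 738.462ms=8/5b +369.231ms=4/5b
4) 1107.692ms=12/5b +738.462ms=8/5b
5) 1846.154ms=4b +461.538ms=1b
6) 2307.692ms=5b +461.538ms=1b
7) 2769.231ms=6b +923.077ms=2b
8) 3692.308ms=8b +923.077ms=2b
9) 4615.385ms=10b +923.077ms=2b
Σ=12b of 12 (130bpm 4/4) — PASS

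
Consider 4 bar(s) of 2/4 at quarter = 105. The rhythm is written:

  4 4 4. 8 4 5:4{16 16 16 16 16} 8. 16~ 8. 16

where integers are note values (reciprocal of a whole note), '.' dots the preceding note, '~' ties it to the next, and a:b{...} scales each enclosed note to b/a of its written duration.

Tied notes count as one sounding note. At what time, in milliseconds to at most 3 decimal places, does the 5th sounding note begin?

note 5 onset = 4b = 2285.714ms

1. 0.0ms @ 0 + 571.429ms (1)
2. 571.429ms @ 1 + 571.429ms (1)
3. 1142.857ms @ 2 + 857.143ms (3/2)
4. 2000.0ms @ 7/2 + 285.714ms (1/2)
5. 2285.714ms @ 4 + 571.429ms (1)
6. 2857.143ms @ 5 + 114.286ms (1/5)
7. 2971.429ms @ 26/5 + 114.286ms (1/5)
8. 3085.714ms @ 27/5 + 114.286ms (1/5)
9. 3200.0ms @ 28/5 + 114.286ms (1/5)
10. 3314.286ms @ 29/5 + 114.286ms (1/5)
11. 3428.571ms @ 6 + 428.571ms (3/4)
12. 3857.143ms @ 27/4 + 571.429ms (1)
13. 4428.571ms @ 31/4 + 142.857ms (1/4)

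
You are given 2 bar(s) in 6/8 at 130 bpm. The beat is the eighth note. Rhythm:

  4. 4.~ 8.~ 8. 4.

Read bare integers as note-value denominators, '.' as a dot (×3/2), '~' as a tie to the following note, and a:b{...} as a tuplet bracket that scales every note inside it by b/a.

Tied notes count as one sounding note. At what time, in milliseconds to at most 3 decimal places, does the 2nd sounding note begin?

note 2 onset = 3b = 1384.615ms

1. 0.0ms @ 0 + 1384.615ms (3)
2. 1384.615ms @ 3 + 2769.231ms (6)
3. 4153.846ms @ 9 + 1384.615ms (3)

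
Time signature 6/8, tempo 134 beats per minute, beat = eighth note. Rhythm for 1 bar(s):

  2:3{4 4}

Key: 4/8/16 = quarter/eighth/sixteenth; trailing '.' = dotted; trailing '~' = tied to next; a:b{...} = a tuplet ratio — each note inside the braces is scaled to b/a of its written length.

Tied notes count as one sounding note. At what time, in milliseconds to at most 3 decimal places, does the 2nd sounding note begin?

note 2 onset = 3b = 1343.284ms

1. 0.0ms @ 0 + 1343.284ms (3)
2. 1343.284ms @ 3 + 1343.284ms (3)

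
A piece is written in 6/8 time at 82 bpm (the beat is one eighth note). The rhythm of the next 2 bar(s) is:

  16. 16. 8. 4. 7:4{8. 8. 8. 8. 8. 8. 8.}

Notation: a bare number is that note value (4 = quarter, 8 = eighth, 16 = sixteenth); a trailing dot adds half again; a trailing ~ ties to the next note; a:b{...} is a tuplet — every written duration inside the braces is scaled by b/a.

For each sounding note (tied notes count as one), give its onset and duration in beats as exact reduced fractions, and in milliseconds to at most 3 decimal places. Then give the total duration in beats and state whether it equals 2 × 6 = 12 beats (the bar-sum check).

1) 0.0ms=0b +548.78ms=3/4b
2) 548.78ms=3/4b +548.78ms=3/4b
3) 1097.561ms=3/2b +1097.561ms=3/2b
4) 2195.122ms=3b +2195.122ms=3b
5) 4390.244ms=6b +627.178ms=6/7b
6) 5017.422ms=48/7b +627.178ms=6/7b
7) 5644.599ms=54/7b +627.178ms=6/7b
8) 6271.777ms=60/7b +627.178ms=6/7b
9) 6898.955ms=66/7b +627.178ms=6/7b
10) 7526.132ms=72/7b +627.178ms=6/7b
11) 8153.31ms=78/7b +627.178ms=6/7b
Σ=12b of 12 (82bpm 6/8) — PASS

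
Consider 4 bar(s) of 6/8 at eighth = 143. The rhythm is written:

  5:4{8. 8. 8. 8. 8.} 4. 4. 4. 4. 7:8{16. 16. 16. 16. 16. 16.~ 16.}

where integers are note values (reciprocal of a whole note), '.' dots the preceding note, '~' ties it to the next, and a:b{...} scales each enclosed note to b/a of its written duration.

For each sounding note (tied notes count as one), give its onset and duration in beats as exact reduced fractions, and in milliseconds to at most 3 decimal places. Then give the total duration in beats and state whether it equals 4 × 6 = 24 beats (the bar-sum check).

1) 0.0ms=0b +503.497ms=6/5b
2) 503.497ms=6/5b +503.497ms=6/5b
3) 1006.993ms=12/5b +503.497ms=6/5b
4) 1510.49ms=18/5b +503.497ms=6/5b
5) 2013.986ms=24/5b +503.497ms=6/5b
6) 2517.483ms=6b +1258.741ms=3b
7) 3776.224ms=9b +1258.741ms=3b
8) 5034.965ms=12b +1258.741ms=3b
9) 6293.706ms=15b +1258.741ms=3b
10) 7552.448ms=18b +359.64ms=6/7b
11) 7912.088ms=132/7b +359.64ms=6/7b
12) 8271.728ms=138/7b +359.64ms=6/7b
13) 8631.369ms=144/7b +359.64ms=6/7b
14) 8991.009ms=150/7b +359.64ms=6/7b
15) 9350.649ms=156/7b +719.281ms=12/7b
Σ=24b of 24 (143bpm 6/8) — PASS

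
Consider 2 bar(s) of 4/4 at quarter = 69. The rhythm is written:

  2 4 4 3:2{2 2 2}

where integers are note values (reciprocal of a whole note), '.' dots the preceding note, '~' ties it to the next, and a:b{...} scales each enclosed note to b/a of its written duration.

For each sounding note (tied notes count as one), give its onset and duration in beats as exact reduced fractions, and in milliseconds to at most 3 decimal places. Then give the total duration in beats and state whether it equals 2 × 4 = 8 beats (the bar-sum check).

1) 0.0ms=0b +1739.13ms=2b
2) 1739.13ms=2b +869.565ms=1b
3) 2608.696ms=3b +869.565ms=1b
4) 3478.261ms=4b +1159.42ms=4/3b
5) 4637.681ms=16/3b +1159.42ms=4/3b
6) 5797.101ms=20/3b +1159.42ms=4/3b
Σ=8b of 8 (69bpm 4/4) — PASS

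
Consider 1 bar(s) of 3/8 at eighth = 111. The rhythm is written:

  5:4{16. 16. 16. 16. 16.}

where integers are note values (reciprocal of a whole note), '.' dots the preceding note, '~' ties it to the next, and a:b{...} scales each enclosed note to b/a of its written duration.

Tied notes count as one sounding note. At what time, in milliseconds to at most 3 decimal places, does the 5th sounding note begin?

note 5 onset = 12/5b = 1297.297ms

1. 0.0ms @ 0 + 324.324ms (3/5)
2. 324.324ms @ 3/5 + 324.324ms (3/5)
3. 648.649ms @ 6/5 + 324.324ms (3/5)
4. 972.973ms @ 9/5 + 324.324ms (3/5)
5. 1297.297ms @ 12/5 + 324.324ms (3/5)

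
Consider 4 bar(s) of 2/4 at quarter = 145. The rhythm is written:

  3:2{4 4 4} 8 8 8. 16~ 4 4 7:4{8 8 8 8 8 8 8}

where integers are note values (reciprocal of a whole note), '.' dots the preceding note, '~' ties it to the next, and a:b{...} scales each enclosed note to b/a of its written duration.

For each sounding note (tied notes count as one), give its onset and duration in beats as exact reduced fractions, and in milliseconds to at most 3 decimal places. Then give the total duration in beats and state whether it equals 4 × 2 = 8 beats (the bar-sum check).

1) 0.0ms=0b +275.862ms=2/3b
2) 275.862ms=2/3b +275.862ms=2/3b
3) 551.724ms=4/3b +275.862ms=2/3b
4) 827.586ms=2b +206.897ms=1/2b
5) 1034.483ms=5/2b +206.897ms=1/2b
6) 1241.379ms=3b +310.345ms=3/4b
7) 1551.724ms=15/4b +517.241ms=5/4b
8) 2068.966ms=5b +413.793ms=1b
9) 2482.759ms=6b +118.227ms=2/7b
10) 2600.985ms=44/7b +118.227ms=2/7b
11) 2719.212ms=46/7b +118.227ms=2/7b
12) 2837.438ms=48/7b +118.227ms=2/7b
13) 2955.665ms=50/7b +118.227ms=2/7b
14) 3073.892ms=52/7b +118.227ms=2/7b
15) 3192.118ms=54/7b +118.227ms=2/7b
Σ=8b of 8 (145bpm 2/4) — PASS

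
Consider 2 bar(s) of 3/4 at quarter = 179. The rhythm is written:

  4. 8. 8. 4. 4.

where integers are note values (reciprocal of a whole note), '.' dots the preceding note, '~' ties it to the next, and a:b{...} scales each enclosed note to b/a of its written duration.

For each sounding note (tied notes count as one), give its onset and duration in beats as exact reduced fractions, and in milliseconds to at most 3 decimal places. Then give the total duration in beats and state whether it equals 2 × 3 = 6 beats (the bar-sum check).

1) 0.0ms=0b +502.793ms=3/2b
2) 502.793ms=3/2b +251.397ms=3/4b
3) 754.19ms=9/4b +251.397ms=3/4b
4) 1005.587ms=3b +502.793ms=3/2b
5) 1508.38ms=9/2b +502.793ms=3/2b
Σ=6b of 6 (179bpm 3/4) — PASS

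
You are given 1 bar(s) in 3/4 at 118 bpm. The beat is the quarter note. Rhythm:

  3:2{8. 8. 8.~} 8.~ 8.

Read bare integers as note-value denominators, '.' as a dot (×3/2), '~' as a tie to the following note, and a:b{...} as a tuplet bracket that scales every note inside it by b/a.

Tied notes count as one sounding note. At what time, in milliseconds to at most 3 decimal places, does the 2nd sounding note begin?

note 2 onset = 1/2b = 254.237ms

1. 0.0ms @ 0 + 254.237ms (1/2)
2. 254.237ms @ 1/2 + 254.237ms (1/2)
3. 508.475ms @ 1 + 1016.949ms (2)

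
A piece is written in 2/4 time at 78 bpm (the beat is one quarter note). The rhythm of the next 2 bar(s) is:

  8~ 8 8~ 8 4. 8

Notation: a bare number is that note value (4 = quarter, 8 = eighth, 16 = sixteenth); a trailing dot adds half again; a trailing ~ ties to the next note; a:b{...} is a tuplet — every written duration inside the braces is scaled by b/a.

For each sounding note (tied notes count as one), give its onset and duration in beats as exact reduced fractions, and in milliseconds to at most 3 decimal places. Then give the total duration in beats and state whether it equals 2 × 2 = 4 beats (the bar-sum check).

1) 0.0ms=0b +769.231ms=1b
2) 769.231ms=1b +769.231ms=1b
3) 1538.462ms=2b +1153.846ms=3/2b
4) 2692.308ms=7/2b +384.615ms=1/2b
Σ=4b of 4 (78bpm 2/4) — PASS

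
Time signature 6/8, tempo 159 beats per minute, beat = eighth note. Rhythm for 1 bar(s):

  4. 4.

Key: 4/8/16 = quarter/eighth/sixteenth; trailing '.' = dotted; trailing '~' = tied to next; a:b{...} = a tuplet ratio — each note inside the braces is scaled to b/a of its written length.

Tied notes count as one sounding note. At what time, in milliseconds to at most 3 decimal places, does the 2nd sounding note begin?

note 2 onset = 3b = 1132.075ms

1. 0.0ms @ 0 + 1132.075ms (3)
2. 1132.075ms @ 3 + 1132.075ms (3)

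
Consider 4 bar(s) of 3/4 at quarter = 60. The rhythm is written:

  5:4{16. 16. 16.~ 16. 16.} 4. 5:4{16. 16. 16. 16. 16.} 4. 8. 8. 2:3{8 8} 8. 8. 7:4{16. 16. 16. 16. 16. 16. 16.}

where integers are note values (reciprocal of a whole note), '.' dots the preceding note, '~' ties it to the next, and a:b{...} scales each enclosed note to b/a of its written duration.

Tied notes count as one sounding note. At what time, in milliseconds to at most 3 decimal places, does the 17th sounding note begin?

note 17 onset = 39/4b = 9750.0ms

1. 0.0ms @ 0 + 300.0ms (3/10)
2. 300.0ms @ 3/10 + 300.0ms (3/10)
3. 600.0ms @ 3/5 + 600.0ms (3/5)
4. 1200.0ms @ 6/5 + 300.0ms (3/10)
5. 1500.0ms @ 3/2 + 1500.0ms (3/2)
6. 3000.0ms @ 3 + 300.0ms (3/10)
7. 3300.0ms @ 33/10 + 300.0ms (3/10)
8. 3600.0ms @ 18/5 + 300.0ms (3/10)
9. 3900.0ms @ 39/10 + 300.0ms (3/10)
10. 4200.0ms @ 21/5 + 300.0ms (3/10)
11. 4500.0ms @ 9/2 + 1500.0ms (3/2)
12. 6000.0ms @ 6 + 750.0ms (3/4)
13. 6750.0ms @ 27/4 + 750.0ms (3/4)
14. 7500.0ms @ 15/2 + 750.0ms (3/4)
15. 8250.0ms @ 33/4 + 750.0ms (3/4)
16. 9000.0ms @ 9 + 750.0ms (3/4)
17. 9750.0ms @ 39/4 + 750.0ms (3/4)
18. 10500.0ms @ 21/2 + 214.286ms (3/14)
19. 10714.286ms @ 75/7 + 214.286ms (3/14)
20. 10928.571ms @ 153/14 + 214.286ms (3/14)
21. 11142.857ms @ 78/7 + 214.286ms (3/14)
22. 11357.143ms @ 159/14 + 214.286ms (3/14)
23. 11571.429ms @ 81/7 + 214.286ms (3/14)
24. 11785.714ms @ 165/14 + 214.286ms (3/14)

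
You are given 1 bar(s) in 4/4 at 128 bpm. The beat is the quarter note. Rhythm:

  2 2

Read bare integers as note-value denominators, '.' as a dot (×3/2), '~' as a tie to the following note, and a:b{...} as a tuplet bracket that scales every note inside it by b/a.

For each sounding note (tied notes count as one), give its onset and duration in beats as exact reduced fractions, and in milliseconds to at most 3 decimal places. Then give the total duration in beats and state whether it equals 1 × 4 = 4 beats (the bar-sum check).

1) 0.0ms=0b +937.5ms=2b
2) 937.5ms=2b +937.5ms=2b
Σ=4b of 4 (128bpm 4/4) — PASS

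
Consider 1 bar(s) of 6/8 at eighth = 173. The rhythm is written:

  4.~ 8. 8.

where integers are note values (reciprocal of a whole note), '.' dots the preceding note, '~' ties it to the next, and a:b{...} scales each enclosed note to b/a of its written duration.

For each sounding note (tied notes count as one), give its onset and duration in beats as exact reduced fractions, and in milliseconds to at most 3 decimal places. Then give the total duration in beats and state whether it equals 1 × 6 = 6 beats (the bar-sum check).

1) 0.0ms=0b +1560.694ms=9/2b
2) 1560.694ms=9/2b +520.231ms=3/2b
Σ=6b of 6 (173bpm 6/8) — PASS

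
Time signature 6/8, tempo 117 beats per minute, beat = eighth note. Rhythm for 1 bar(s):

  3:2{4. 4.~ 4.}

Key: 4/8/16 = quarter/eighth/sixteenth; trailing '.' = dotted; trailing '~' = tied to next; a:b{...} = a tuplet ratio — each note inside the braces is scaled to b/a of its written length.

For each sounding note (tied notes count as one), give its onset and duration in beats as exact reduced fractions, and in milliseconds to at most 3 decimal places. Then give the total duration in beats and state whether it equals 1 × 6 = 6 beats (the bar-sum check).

1) 0.0ms=0b +1025.641ms=2b
2) 1025.641ms=2b +2051.282ms=4b
Σ=6b of 6 (117bpm 6/8) — PASS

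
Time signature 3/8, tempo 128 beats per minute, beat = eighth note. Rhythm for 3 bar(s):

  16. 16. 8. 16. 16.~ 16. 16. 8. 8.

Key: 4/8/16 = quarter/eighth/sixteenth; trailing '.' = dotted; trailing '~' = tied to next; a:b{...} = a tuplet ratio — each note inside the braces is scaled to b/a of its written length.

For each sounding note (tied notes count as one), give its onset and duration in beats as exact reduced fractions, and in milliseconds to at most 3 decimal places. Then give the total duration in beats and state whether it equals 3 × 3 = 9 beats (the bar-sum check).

1) 0.0ms=0b +351.562ms=3/4b
2) 351.562ms=3/4b +351.562ms=3/4b
3) 703.125ms=3/2b +703.125ms=3/2b
4) 1406.25ms=3b +351.562ms=3/4b
5) 1757.812ms=15/4b +703.125ms=3/2b
6) 2460.938ms=21/4b +351.562ms=3/4b
7) 2812.5ms=6b +703.125ms=3/2b
8) 3515.625ms=15/2b +703.125ms=3/2b
Σ=9b of 9 (128bpm 3/8) — PASS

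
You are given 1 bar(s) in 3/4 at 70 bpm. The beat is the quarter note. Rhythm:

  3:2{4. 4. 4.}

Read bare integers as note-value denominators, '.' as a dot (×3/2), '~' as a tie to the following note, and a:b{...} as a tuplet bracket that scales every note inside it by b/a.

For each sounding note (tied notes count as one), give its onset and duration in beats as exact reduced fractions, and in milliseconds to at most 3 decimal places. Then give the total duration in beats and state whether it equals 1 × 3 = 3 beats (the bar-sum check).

1) 0.0ms=0b +857.143ms=1b
2) 857.143ms=1b +857.143ms=1b
3) 1714.286ms=2b +857.143ms=1b
Σ=3b of 3 (70bpm 3/4) — PASS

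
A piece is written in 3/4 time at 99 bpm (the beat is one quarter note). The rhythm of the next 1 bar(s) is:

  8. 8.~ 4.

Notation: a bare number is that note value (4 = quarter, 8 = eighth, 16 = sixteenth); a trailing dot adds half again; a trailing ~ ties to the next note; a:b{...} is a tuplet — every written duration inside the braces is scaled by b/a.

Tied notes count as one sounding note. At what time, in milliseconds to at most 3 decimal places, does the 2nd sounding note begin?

1. 0.0ms @ 0 + 454.545ms (3/4)
2. 454.545ms @ 3/4 + 1363.636ms (9/4)

note 2 onset = 3/4b = 454.545ms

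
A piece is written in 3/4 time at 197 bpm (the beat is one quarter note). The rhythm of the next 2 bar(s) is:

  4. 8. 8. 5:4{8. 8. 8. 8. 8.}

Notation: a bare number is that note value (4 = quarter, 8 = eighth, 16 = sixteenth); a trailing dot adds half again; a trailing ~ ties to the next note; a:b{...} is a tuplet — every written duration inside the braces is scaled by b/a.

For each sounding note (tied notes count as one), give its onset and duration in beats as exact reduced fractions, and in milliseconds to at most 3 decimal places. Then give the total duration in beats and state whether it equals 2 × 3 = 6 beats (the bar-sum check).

1) 0.0ms=0b +456.853ms=3/2b
2) 456.853ms=3/2b +228.426ms=3/4b
3) 685.279ms=9/4b +228.426ms=3/4b
4) 913.706ms=3b +182.741ms=3/5b
5) 1096.447ms=18/5b +182.741ms=3/5b
6) 1279.188ms=21/5b +182.741ms=3/5b
7) 1461.929ms=24/5b +182.741ms=3/5b
8) 1644.67ms=27/5b +182.741ms=3/5b
Σ=6b of 6 (197bpm 3/4) — PASS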